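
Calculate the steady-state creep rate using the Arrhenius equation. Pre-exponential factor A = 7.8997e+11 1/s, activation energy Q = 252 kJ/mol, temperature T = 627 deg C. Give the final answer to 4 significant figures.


rate = A * exp(-Q / (R*T))
T = 627 + 273.15 = 900.15 K
rate = 7.8997e+11 * exp(-252e3 / (8.314 * 900.15))
rate = 1.879e-03 1/s


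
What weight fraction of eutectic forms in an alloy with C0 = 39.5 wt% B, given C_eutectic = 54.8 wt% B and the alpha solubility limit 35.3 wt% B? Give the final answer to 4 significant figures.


f_primary = (C_e - C0) / (C_e - C_alpha_max)
f_primary = (54.8 - 39.5) / (54.8 - 35.3)
f_primary = 0.784615
f_eutectic = 1 - 0.784615 = 0.2154


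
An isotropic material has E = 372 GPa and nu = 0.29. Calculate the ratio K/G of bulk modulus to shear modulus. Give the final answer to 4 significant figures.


G = E / (2*(1+nu))
G = 372 / (2*(1+0.29)) = 144.186 GPa
K = E / (3*(1-2*nu))
K = 372 / (3*(1-2*0.29)) = 295.238 GPa
K/G = 295.238 / 144.186 = 2.048


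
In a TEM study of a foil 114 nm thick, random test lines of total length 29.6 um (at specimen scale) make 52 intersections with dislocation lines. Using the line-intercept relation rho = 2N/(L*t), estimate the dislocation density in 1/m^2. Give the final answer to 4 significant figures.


rho = 2N / (L * t)
L = 29.6 um = 2.96e-05 m, t = 114 nm = 1.14e-07 m
rho = 2 * 52 / (2.96e-05 * 1.14e-07)
rho = 3.082e+13 1/m^2


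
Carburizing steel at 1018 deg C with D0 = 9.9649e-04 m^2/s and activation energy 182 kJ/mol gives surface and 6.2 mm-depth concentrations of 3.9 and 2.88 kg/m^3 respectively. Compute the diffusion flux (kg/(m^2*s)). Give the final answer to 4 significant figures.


Step 1: D = D0 * exp(-Qd/(R*T))
T = 1018 + 273.15 = 1291.15 K
D = 9.9649e-04 * exp(-182e3 / (8.314 * 1291.15)) = 4.3175e-11 m^2/s
Step 2: J = D * (C1 - C2) / dx
J = 4.3175e-11 * (3.9 - 2.88) / 6.2e-03
J = 7.103e-09 kg/(m^2*s)


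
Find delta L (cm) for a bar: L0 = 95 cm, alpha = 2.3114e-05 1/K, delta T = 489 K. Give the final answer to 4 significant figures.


dL = L0 * alpha * dT
dL = 95 * 2.3114e-05 * 489
dL = 1.074 cm


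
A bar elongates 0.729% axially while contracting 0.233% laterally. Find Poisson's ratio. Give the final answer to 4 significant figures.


nu = -epsilon_lat / epsilon_axial
Lateral strain is contraction (negative), so using magnitudes:
nu = 0.233 / 0.729
nu = 0.3196


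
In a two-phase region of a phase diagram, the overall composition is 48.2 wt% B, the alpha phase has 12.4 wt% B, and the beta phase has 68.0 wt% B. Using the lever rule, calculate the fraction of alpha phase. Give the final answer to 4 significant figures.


f_alpha = (C_beta - C0) / (C_beta - C_alpha)
f_alpha = (68.0 - 48.2) / (68.0 - 12.4)
f_alpha = 0.3561


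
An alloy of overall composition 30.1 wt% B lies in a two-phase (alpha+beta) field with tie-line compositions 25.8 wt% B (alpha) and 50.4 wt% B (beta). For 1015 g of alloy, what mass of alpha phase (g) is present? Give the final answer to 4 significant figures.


f_alpha = (C_beta - C0) / (C_beta - C_alpha)
f_alpha = (50.4 - 30.1) / (50.4 - 25.8) = 0.825203
m_alpha = f_alpha * m_total = 0.825203 * 1015 = 837.6 g


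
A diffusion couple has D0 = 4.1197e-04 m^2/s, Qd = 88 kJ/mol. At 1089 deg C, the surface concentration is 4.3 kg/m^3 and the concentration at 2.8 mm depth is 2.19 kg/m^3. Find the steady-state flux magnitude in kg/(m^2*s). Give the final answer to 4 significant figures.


Step 1: D = D0 * exp(-Qd/(R*T))
T = 1089 + 273.15 = 1362.15 K
D = 4.1197e-04 * exp(-88e3 / (8.314 * 1362.15)) = 1.73856e-07 m^2/s
Step 2: J = D * (C1 - C2) / dx
J = 1.73856e-07 * (4.3 - 2.19) / 2.8e-03
J = 1.31e-04 kg/(m^2*s)


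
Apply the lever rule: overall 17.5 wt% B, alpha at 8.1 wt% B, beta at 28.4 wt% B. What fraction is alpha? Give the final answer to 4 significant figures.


f_alpha = (C_beta - C0) / (C_beta - C_alpha)
f_alpha = (28.4 - 17.5) / (28.4 - 8.1)
f_alpha = 0.5369


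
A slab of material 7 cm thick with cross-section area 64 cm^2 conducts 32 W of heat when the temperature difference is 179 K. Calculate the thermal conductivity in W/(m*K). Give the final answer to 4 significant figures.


k = Q*L / (A*dT)
L = 0.07 m, A = 6.4e-03 m^2
k = 32 * 0.07 / (6.4e-03 * 179)
k = 1.955 W/(m*K)


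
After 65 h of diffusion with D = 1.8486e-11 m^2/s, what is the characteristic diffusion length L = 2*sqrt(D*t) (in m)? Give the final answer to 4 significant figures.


t = 65 hr = 234000 s
Diffusion length = 2*sqrt(D*t)
= 2*sqrt(1.8486e-11 * 234000)
= 4.16e-03 m


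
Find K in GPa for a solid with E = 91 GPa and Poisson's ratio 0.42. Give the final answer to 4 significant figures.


K = E / (3*(1-2*nu))
K = 91 / (3*(1-2*0.42))
K = 189.6 GPa


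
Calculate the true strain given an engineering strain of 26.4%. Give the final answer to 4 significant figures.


epsilon_true = ln(1 + epsilon_eng)
epsilon_true = ln(1 + 0.264)
epsilon_true = 0.2343


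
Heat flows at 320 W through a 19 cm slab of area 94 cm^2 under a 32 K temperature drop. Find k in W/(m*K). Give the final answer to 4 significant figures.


k = Q*L / (A*dT)
L = 0.19 m, A = 9.4e-03 m^2
k = 320 * 0.19 / (9.4e-03 * 32)
k = 202.1 W/(m*K)


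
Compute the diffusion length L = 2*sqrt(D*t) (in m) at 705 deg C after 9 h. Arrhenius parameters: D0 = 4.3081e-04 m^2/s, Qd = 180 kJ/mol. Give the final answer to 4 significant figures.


Step 1: D = D0 * exp(-Qd/(R*T))
T = 978.15 K
D = 4.3081e-04 * exp(-180e3 / (8.314 * 978.15)) = 1.05118e-13 m^2/s
Step 2: L = 2*sqrt(D*t)
t = 9 h = 32400 s
L = 2*sqrt(1.05118e-13 * 32400) = 1.167e-04 m


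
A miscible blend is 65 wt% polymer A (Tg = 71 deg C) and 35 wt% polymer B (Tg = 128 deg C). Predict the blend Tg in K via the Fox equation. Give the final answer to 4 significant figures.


1/Tg = w1/Tg1 + w2/Tg2 (in Kelvin)
Tg1 = 344.15 K, Tg2 = 401.15 K
1/Tg = 0.65/344.15 + 0.35/401.15
Tg = 362.2 K


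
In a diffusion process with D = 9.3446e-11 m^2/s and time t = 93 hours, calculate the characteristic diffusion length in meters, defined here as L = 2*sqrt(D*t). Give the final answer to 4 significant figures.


t = 93 hr = 334800 s
Diffusion length = 2*sqrt(D*t)
= 2*sqrt(9.3446e-11 * 334800)
= 0.01119 m


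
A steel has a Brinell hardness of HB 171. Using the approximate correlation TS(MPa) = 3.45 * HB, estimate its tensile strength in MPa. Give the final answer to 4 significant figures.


TS (MPa) = 3.45 * HB
TS = 3.45 * 171
TS = 590 MPa


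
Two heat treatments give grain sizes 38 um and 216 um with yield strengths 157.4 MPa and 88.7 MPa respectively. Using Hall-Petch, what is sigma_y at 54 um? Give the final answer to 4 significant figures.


sigma_y = sigma0 + k / sqrt(d)
1/sqrt(d1) = 1/sqrt(3.8e-05) = 162.221;  1/sqrt(d2) = 68.0414
k = (sigma1 - sigma2) / (1/sqrt(d1) - 1/sqrt(d2)) = (157.4 - 88.7) / (162.221 - 68.0414) = 0.729454 MPa*m^0.5
sigma0 = sigma1 - k/sqrt(d1) = 157.4 - 0.729454*162.221 = 39.0669 MPa
sigma_y(d3) = 39.0669 + 0.729454 / sqrt(5.4e-05) = 138.3 MPa


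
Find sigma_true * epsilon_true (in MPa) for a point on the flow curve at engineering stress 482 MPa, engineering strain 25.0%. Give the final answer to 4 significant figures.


sigma_true = sigma_eng * (1 + epsilon_eng)
sigma_true = 482 * (1 + 0.25) = 602.5 MPa
epsilon_true = ln(1 + epsilon_eng)
epsilon_true = ln(1 + 0.25) = 0.223144
sigma_true * epsilon_true = 602.5 * 0.223144 = 134.4 MPa


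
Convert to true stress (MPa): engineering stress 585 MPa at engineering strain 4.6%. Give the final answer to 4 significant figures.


sigma_true = sigma_eng * (1 + epsilon_eng)
sigma_true = 585 * (1 + 0.046)
sigma_true = 611.9 MPa


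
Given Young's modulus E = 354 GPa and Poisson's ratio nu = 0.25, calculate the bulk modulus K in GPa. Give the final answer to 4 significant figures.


K = E / (3*(1-2*nu))
K = 354 / (3*(1-2*0.25))
K = 236 GPa


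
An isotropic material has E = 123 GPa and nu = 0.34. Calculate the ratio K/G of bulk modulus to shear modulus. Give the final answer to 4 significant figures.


G = E / (2*(1+nu))
G = 123 / (2*(1+0.34)) = 45.8955 GPa
K = E / (3*(1-2*nu))
K = 123 / (3*(1-2*0.34)) = 128.125 GPa
K/G = 128.125 / 45.8955 = 2.792


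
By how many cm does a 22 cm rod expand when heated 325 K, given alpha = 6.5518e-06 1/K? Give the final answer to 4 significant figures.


dL = L0 * alpha * dT
dL = 22 * 6.5518e-06 * 325
dL = 0.04685 cm


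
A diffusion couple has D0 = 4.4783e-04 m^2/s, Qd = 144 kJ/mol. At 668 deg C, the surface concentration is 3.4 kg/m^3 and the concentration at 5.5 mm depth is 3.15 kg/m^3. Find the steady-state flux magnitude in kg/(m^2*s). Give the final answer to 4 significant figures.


Step 1: D = D0 * exp(-Qd/(R*T))
T = 668 + 273.15 = 941.15 K
D = 4.4783e-04 * exp(-144e3 / (8.314 * 941.15)) = 4.55722e-12 m^2/s
Step 2: J = D * (C1 - C2) / dx
J = 4.55722e-12 * (3.4 - 3.15) / 5.5e-03
J = 2.071e-10 kg/(m^2*s)


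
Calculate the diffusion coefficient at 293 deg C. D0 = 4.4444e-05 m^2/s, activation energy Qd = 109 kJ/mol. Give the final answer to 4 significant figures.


D = D0 * exp(-Qd / (R*T))
T = 566.15 K
D = 4.4444e-05 * exp(-109e3 / (8.314 * 566.15))
D = 3.898e-15 m^2/s


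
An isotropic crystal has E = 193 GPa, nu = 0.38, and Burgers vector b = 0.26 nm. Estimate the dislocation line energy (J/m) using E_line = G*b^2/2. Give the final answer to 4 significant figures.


Step 1: G = E / (2*(1+nu))
G = 193 / (2*(1+0.38)) = 69.9275 GPa = 6.99275e+10 Pa
Step 2: E_line = G*b^2/2
b = 0.26 nm = 2.6e-10 m
E_line = 0.5 * 6.99275e+10 * (2.6e-10)^2 = 2.364e-09 J/m


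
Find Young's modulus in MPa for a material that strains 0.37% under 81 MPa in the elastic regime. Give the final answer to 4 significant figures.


E = sigma / epsilon
epsilon = 0.37% = 3.7e-03
E = 81 / 3.7e-03
E = 21890 MPa


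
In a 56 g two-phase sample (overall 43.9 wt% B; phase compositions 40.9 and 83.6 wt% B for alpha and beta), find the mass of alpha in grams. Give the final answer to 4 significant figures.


f_alpha = (C_beta - C0) / (C_beta - C_alpha)
f_alpha = (83.6 - 43.9) / (83.6 - 40.9) = 0.929742
m_alpha = f_alpha * m_total = 0.929742 * 56 = 52.07 g


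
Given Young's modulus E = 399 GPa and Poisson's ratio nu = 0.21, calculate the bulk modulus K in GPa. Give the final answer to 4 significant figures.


K = E / (3*(1-2*nu))
K = 399 / (3*(1-2*0.21))
K = 229.3 GPa


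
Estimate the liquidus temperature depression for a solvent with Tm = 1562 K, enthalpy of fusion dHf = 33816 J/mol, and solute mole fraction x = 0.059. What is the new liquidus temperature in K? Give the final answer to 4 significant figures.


dT = R*Tm^2*x / dHf
dT = 8.314 * 1562^2 * 0.059 / 33816
dT = 35.3917 K
T_new = 1562 - 35.3917 = 1527 K


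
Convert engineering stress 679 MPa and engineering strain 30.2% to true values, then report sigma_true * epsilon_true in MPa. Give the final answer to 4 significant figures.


sigma_true = sigma_eng * (1 + epsilon_eng)
sigma_true = 679 * (1 + 0.302) = 884.058 MPa
epsilon_true = ln(1 + epsilon_eng)
epsilon_true = ln(1 + 0.302) = 0.263902
sigma_true * epsilon_true = 884.058 * 0.263902 = 233.3 MPa


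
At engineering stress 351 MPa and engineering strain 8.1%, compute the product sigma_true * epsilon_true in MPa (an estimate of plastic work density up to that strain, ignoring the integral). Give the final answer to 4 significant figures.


sigma_true = sigma_eng * (1 + epsilon_eng)
sigma_true = 351 * (1 + 0.081) = 379.431 MPa
epsilon_true = ln(1 + epsilon_eng)
epsilon_true = ln(1 + 0.081) = 0.0778865
sigma_true * epsilon_true = 379.431 * 0.0778865 = 29.55 MPa


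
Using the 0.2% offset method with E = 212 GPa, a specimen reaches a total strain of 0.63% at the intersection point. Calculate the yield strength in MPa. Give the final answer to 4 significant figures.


Offset strain = 0.002
Elastic strain at yield = total_strain - offset = 6.3e-03 - 0.002 = 4.3e-03
sigma_y = E * elastic_strain = 212000 * 4.3e-03
sigma_y = 911.6 MPa


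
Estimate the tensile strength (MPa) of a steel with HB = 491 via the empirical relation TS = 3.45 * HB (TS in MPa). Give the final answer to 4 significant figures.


TS (MPa) = 3.45 * HB
TS = 3.45 * 491
TS = 1694 MPa


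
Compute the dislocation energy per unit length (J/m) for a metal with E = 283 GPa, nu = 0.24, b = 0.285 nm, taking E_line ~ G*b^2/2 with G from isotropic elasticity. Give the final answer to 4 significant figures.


Step 1: G = E / (2*(1+nu))
G = 283 / (2*(1+0.24)) = 114.113 GPa = 1.14113e+11 Pa
Step 2: E_line = G*b^2/2
b = 0.285 nm = 2.85e-10 m
E_line = 0.5 * 1.14113e+11 * (2.85e-10)^2 = 4.634e-09 J/m


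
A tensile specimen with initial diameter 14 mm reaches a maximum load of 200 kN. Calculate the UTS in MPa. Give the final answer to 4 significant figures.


A0 = pi*(d/2)^2 = pi*(14/2)^2 = 153.938 mm^2
UTS = F_max / A0 = 200*1000 / 153.938
UTS = 1299 MPa


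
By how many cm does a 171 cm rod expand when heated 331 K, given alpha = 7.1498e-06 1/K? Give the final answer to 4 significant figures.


dL = L0 * alpha * dT
dL = 171 * 7.1498e-06 * 331
dL = 0.4047 cm


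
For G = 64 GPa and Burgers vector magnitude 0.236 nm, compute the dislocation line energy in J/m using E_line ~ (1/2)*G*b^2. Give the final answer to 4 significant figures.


E = G*b^2/2
b = 0.236 nm = 2.36e-10 m
G = 64 GPa = 6.4e+10 Pa
E = 0.5 * 6.4e+10 * (2.36e-10)^2
E = 1.782e-09 J/m


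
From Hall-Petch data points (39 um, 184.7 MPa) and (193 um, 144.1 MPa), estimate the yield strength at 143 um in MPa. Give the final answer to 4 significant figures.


sigma_y = sigma0 + k / sqrt(d)
1/sqrt(d1) = 1/sqrt(3.9e-05) = 160.128;  1/sqrt(d2) = 71.9816
k = (sigma1 - sigma2) / (1/sqrt(d1) - 1/sqrt(d2)) = (184.7 - 144.1) / (160.128 - 71.9816) = 0.460596 MPa*m^0.5
sigma0 = sigma1 - k/sqrt(d1) = 184.7 - 0.460596*160.128 = 110.946 MPa
sigma_y(d3) = 110.946 + 0.460596 / sqrt(1.43e-04) = 149.5 MPa


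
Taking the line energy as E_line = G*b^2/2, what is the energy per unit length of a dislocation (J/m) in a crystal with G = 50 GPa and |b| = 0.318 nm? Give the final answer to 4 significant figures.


E = G*b^2/2
b = 0.318 nm = 3.18e-10 m
G = 50 GPa = 5e+10 Pa
E = 0.5 * 5e+10 * (3.18e-10)^2
E = 2.528e-09 J/m


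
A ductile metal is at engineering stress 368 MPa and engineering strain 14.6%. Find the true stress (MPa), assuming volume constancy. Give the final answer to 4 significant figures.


sigma_true = sigma_eng * (1 + epsilon_eng)
sigma_true = 368 * (1 + 0.146)
sigma_true = 421.7 MPa


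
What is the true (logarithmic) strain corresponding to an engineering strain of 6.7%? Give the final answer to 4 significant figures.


epsilon_true = ln(1 + epsilon_eng)
epsilon_true = ln(1 + 0.067)
epsilon_true = 0.06485


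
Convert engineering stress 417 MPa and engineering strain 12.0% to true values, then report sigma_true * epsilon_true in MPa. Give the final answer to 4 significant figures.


sigma_true = sigma_eng * (1 + epsilon_eng)
sigma_true = 417 * (1 + 0.12) = 467.04 MPa
epsilon_true = ln(1 + epsilon_eng)
epsilon_true = ln(1 + 0.12) = 0.113329
sigma_true * epsilon_true = 467.04 * 0.113329 = 52.93 MPa


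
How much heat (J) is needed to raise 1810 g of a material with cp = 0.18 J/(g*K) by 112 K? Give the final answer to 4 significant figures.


Q = m * cp * dT
Q = 1810 * 0.18 * 112
Q = 36490 J


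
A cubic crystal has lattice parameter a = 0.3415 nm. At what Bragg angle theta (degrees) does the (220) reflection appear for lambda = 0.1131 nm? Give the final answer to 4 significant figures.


d = a / sqrt(h^2+k^2+l^2)
d = 0.3415 / sqrt(8) = 0.120738 nm
lambda = 2*d*sin(theta)  =>  sin(theta) = lambda / (2*d)
sin(theta) = 0.1131 / (2 * 0.120738) = 0.468368
theta = 27.93 deg


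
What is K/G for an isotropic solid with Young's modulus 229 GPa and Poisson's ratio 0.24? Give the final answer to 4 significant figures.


G = E / (2*(1+nu))
G = 229 / (2*(1+0.24)) = 92.3387 GPa
K = E / (3*(1-2*nu))
K = 229 / (3*(1-2*0.24)) = 146.795 GPa
K/G = 146.795 / 92.3387 = 1.59


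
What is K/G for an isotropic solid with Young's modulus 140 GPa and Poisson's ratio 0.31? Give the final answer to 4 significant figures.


G = E / (2*(1+nu))
G = 140 / (2*(1+0.31)) = 53.4351 GPa
K = E / (3*(1-2*nu))
K = 140 / (3*(1-2*0.31)) = 122.807 GPa
K/G = 122.807 / 53.4351 = 2.298


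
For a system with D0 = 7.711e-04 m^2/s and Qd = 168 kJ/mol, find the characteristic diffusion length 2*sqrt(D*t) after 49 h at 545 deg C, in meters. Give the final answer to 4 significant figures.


Step 1: D = D0 * exp(-Qd/(R*T))
T = 818.15 K
D = 7.711e-04 * exp(-168e3 / (8.314 * 818.15)) = 1.44808e-14 m^2/s
Step 2: L = 2*sqrt(D*t)
t = 49 h = 176400 s
L = 2*sqrt(1.44808e-14 * 176400) = 1.011e-04 m


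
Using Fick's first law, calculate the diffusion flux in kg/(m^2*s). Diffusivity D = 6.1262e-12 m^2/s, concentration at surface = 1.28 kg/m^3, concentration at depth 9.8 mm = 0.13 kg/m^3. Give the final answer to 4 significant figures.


J = -D * (dC/dx) = D * (C1 - C2) / dx
J = 6.1262e-12 * (1.28 - 0.13) / 9.8e-03
J = 7.189e-10 kg/(m^2*s)


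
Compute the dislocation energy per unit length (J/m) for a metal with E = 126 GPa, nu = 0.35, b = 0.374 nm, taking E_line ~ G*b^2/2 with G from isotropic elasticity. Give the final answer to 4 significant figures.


Step 1: G = E / (2*(1+nu))
G = 126 / (2*(1+0.35)) = 46.6667 GPa = 4.66667e+10 Pa
Step 2: E_line = G*b^2/2
b = 0.374 nm = 3.74e-10 m
E_line = 0.5 * 4.66667e+10 * (3.74e-10)^2 = 3.264e-09 J/m


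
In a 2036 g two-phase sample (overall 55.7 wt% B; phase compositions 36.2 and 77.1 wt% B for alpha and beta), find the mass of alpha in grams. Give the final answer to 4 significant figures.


f_alpha = (C_beta - C0) / (C_beta - C_alpha)
f_alpha = (77.1 - 55.7) / (77.1 - 36.2) = 0.523227
m_alpha = f_alpha * m_total = 0.523227 * 2036 = 1065 g


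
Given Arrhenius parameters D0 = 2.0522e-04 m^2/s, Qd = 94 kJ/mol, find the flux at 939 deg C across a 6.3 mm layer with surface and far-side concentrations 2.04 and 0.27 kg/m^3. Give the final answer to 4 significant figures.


Step 1: D = D0 * exp(-Qd/(R*T))
T = 939 + 273.15 = 1212.15 K
D = 2.0522e-04 * exp(-94e3 / (8.314 * 1212.15)) = 1.82546e-08 m^2/s
Step 2: J = D * (C1 - C2) / dx
J = 1.82546e-08 * (2.04 - 0.27) / 6.3e-03
J = 5.129e-06 kg/(m^2*s)


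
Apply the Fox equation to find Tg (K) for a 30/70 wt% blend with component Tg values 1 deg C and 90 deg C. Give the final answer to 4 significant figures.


1/Tg = w1/Tg1 + w2/Tg2 (in Kelvin)
Tg1 = 274.15 K, Tg2 = 363.15 K
1/Tg = 0.3/274.15 + 0.7/363.15
Tg = 330.9 K


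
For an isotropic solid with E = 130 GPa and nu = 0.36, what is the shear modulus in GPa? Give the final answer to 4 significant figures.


G = E / (2*(1+nu))
G = 130 / (2*(1+0.36))
G = 47.79 GPa


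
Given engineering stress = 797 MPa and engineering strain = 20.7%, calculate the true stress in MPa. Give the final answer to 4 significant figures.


sigma_true = sigma_eng * (1 + epsilon_eng)
sigma_true = 797 * (1 + 0.207)
sigma_true = 962 MPa


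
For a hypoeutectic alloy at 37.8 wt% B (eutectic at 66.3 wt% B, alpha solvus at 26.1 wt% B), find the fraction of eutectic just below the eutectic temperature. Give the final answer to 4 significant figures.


f_primary = (C_e - C0) / (C_e - C_alpha_max)
f_primary = (66.3 - 37.8) / (66.3 - 26.1)
f_primary = 0.708955
f_eutectic = 1 - 0.708955 = 0.291


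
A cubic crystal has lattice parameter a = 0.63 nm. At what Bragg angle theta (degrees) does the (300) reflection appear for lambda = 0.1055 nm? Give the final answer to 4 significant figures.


d = a / sqrt(h^2+k^2+l^2)
d = 0.63 / sqrt(9) = 0.21 nm
lambda = 2*d*sin(theta)  =>  sin(theta) = lambda / (2*d)
sin(theta) = 0.1055 / (2 * 0.21) = 0.25119
theta = 14.55 deg


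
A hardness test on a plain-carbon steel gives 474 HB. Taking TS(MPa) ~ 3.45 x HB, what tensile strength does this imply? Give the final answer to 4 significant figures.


TS (MPa) = 3.45 * HB
TS = 3.45 * 474
TS = 1635 MPa


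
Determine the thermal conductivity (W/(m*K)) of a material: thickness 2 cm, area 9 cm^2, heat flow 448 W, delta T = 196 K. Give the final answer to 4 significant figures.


k = Q*L / (A*dT)
L = 0.02 m, A = 9e-04 m^2
k = 448 * 0.02 / (9e-04 * 196)
k = 50.79 W/(m*K)


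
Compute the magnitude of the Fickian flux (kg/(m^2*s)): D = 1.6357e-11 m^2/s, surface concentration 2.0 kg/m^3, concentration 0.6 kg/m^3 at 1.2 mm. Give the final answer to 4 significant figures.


J = -D * (dC/dx) = D * (C1 - C2) / dx
J = 1.6357e-11 * (2.0 - 0.6) / 1.2e-03
J = 1.908e-08 kg/(m^2*s)


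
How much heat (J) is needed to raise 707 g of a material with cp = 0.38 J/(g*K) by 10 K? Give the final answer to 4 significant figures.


Q = m * cp * dT
Q = 707 * 0.38 * 10
Q = 2687 J


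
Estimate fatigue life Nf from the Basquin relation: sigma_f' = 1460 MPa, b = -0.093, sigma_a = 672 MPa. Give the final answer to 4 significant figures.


sigma_a = sigma_f' * (2*Nf)^b
2*Nf = (sigma_a / sigma_f')^(1/b)
2*Nf = (672 / 1460)^(1/-0.093)
2*Nf = 4202.23
Nf = 2101 cycles


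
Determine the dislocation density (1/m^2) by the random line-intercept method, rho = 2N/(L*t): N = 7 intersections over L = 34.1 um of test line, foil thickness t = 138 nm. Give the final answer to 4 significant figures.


rho = 2N / (L * t)
L = 34.1 um = 3.41e-05 m, t = 138 nm = 1.38e-07 m
rho = 2 * 7 / (3.41e-05 * 1.38e-07)
rho = 2.975e+12 1/m^2


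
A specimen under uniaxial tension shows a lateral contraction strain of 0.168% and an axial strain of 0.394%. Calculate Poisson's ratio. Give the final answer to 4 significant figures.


nu = -epsilon_lat / epsilon_axial
Lateral strain is contraction (negative), so using magnitudes:
nu = 0.168 / 0.394
nu = 0.4264


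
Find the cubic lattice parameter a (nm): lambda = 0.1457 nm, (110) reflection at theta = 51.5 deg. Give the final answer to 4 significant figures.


d = lambda / (2*sin(theta))
d = 0.1457 / (2*sin(51.5 deg))
d = 0.0930862 nm
a = d * sqrt(h^2+k^2+l^2) = 0.0930862 * sqrt(2)
a = 0.1316 nm


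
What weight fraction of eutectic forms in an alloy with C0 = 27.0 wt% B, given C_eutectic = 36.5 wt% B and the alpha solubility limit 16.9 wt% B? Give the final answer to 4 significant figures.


f_primary = (C_e - C0) / (C_e - C_alpha_max)
f_primary = (36.5 - 27.0) / (36.5 - 16.9)
f_primary = 0.484694
f_eutectic = 1 - 0.484694 = 0.5153


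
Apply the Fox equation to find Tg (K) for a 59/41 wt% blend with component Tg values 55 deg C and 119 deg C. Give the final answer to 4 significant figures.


1/Tg = w1/Tg1 + w2/Tg2 (in Kelvin)
Tg1 = 328.15 K, Tg2 = 392.15 K
1/Tg = 0.59/328.15 + 0.41/392.15
Tg = 351.7 K


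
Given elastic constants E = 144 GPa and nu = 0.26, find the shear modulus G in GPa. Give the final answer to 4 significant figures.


G = E / (2*(1+nu))
G = 144 / (2*(1+0.26))
G = 57.14 GPa


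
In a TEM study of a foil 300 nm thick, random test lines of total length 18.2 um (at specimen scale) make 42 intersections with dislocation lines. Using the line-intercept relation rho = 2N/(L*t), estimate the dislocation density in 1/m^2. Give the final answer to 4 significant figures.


rho = 2N / (L * t)
L = 18.2 um = 1.82e-05 m, t = 300 nm = 3e-07 m
rho = 2 * 42 / (1.82e-05 * 3e-07)
rho = 1.538e+13 1/m^2


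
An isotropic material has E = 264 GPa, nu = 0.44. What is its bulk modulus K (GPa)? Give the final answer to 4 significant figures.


K = E / (3*(1-2*nu))
K = 264 / (3*(1-2*0.44))
K = 733.3 GPa


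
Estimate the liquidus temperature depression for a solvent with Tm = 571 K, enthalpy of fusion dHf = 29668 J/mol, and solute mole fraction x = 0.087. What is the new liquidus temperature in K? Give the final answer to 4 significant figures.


dT = R*Tm^2*x / dHf
dT = 8.314 * 571^2 * 0.087 / 29668
dT = 7.94901 K
T_new = 571 - 7.94901 = 563.1 K


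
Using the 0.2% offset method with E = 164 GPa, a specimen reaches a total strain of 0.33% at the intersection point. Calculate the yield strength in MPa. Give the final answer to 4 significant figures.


Offset strain = 0.002
Elastic strain at yield = total_strain - offset = 3.3e-03 - 0.002 = 1.3e-03
sigma_y = E * elastic_strain = 164000 * 1.3e-03
sigma_y = 213.2 MPa


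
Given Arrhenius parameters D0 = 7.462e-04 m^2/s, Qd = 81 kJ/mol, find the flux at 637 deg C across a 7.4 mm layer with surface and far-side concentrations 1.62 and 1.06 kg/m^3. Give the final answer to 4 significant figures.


Step 1: D = D0 * exp(-Qd/(R*T))
T = 637 + 273.15 = 910.15 K
D = 7.462e-04 * exp(-81e3 / (8.314 * 910.15)) = 1.67493e-08 m^2/s
Step 2: J = D * (C1 - C2) / dx
J = 1.67493e-08 * (1.62 - 1.06) / 7.4e-03
J = 1.268e-06 kg/(m^2*s)


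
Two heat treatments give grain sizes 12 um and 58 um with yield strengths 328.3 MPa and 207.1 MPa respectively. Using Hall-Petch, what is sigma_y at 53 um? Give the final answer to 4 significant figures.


sigma_y = sigma0 + k / sqrt(d)
1/sqrt(d1) = 1/sqrt(1.2e-05) = 288.675;  1/sqrt(d2) = 131.306
k = (sigma1 - sigma2) / (1/sqrt(d1) - 1/sqrt(d2)) = (328.3 - 207.1) / (288.675 - 131.306) = 0.770166 MPa*m^0.5
sigma0 = sigma1 - k/sqrt(d1) = 328.3 - 0.770166*288.675 = 105.972 MPa
sigma_y(d3) = 105.972 + 0.770166 / sqrt(5.3e-05) = 211.8 MPa


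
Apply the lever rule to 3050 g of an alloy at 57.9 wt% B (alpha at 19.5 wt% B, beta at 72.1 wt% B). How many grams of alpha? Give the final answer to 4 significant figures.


f_alpha = (C_beta - C0) / (C_beta - C_alpha)
f_alpha = (72.1 - 57.9) / (72.1 - 19.5) = 0.269962
m_alpha = f_alpha * m_total = 0.269962 * 3050 = 823.4 g


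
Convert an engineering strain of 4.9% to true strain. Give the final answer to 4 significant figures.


epsilon_true = ln(1 + epsilon_eng)
epsilon_true = ln(1 + 0.049)
epsilon_true = 0.04784


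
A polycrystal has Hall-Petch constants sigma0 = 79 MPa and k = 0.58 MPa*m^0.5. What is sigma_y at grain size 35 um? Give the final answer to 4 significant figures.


sigma_y = sigma0 + k / sqrt(d)
d = 35 um = 3.5e-05 m
sigma_y = 79 + 0.58 / sqrt(3.5e-05)
sigma_y = 177 MPa


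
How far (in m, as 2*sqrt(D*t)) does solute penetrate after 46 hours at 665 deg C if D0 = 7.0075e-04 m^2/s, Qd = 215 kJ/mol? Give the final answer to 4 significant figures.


Step 1: D = D0 * exp(-Qd/(R*T))
T = 938.15 K
D = 7.0075e-04 * exp(-215e3 / (8.314 * 938.15)) = 7.48663e-16 m^2/s
Step 2: L = 2*sqrt(D*t)
t = 46 h = 165600 s
L = 2*sqrt(7.48663e-16 * 165600) = 2.227e-05 m


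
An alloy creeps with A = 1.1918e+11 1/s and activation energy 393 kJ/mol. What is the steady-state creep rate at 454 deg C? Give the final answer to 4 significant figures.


rate = A * exp(-Q / (R*T))
T = 454 + 273.15 = 727.15 K
rate = 1.1918e+11 * exp(-393e3 / (8.314 * 727.15))
rate = 6.984e-18 1/s


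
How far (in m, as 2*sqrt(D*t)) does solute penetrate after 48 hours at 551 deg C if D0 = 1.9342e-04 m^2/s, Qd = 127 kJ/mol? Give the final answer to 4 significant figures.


Step 1: D = D0 * exp(-Qd/(R*T))
T = 824.15 K
D = 1.9342e-04 * exp(-127e3 / (8.314 * 824.15)) = 1.72563e-12 m^2/s
Step 2: L = 2*sqrt(D*t)
t = 48 h = 172800 s
L = 2*sqrt(1.72563e-12 * 172800) = 1.092e-03 m


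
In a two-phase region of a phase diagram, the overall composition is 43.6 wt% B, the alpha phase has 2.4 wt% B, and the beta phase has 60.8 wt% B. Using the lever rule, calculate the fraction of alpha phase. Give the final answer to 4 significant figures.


f_alpha = (C_beta - C0) / (C_beta - C_alpha)
f_alpha = (60.8 - 43.6) / (60.8 - 2.4)
f_alpha = 0.2945


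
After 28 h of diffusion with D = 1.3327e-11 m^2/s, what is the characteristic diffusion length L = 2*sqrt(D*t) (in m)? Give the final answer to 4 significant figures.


t = 28 hr = 100800 s
Diffusion length = 2*sqrt(D*t)
= 2*sqrt(1.3327e-11 * 100800)
= 2.318e-03 m


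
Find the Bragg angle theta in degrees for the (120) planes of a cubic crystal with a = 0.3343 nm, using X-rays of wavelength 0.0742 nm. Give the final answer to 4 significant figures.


d = a / sqrt(h^2+k^2+l^2)
d = 0.3343 / sqrt(5) = 0.149504 nm
lambda = 2*d*sin(theta)  =>  sin(theta) = lambda / (2*d)
sin(theta) = 0.0742 / (2 * 0.149504) = 0.248155
theta = 14.37 deg


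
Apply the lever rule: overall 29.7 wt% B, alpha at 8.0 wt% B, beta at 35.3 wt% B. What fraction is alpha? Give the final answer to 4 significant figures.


f_alpha = (C_beta - C0) / (C_beta - C_alpha)
f_alpha = (35.3 - 29.7) / (35.3 - 8.0)
f_alpha = 0.2051


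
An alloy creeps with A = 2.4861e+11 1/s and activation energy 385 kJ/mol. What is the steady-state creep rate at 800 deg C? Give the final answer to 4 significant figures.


rate = A * exp(-Q / (R*T))
T = 800 + 273.15 = 1073.15 K
rate = 2.4861e+11 * exp(-385e3 / (8.314 * 1073.15))
rate = 4.522e-08 1/s


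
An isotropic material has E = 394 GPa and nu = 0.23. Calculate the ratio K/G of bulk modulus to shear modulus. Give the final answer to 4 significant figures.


G = E / (2*(1+nu))
G = 394 / (2*(1+0.23)) = 160.163 GPa
K = E / (3*(1-2*nu))
K = 394 / (3*(1-2*0.23)) = 243.21 GPa
K/G = 243.21 / 160.163 = 1.519


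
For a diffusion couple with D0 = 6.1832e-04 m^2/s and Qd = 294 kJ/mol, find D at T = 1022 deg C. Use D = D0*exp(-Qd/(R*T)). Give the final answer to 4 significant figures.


D = D0 * exp(-Qd / (R*T))
T = 1295.15 K
D = 6.1832e-04 * exp(-294e3 / (8.314 * 1295.15))
D = 8.58e-16 m^2/s


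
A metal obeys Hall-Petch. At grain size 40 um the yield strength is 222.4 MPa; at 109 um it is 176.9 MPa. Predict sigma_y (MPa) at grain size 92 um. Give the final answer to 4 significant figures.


sigma_y = sigma0 + k / sqrt(d)
1/sqrt(d1) = 1/sqrt(4e-05) = 158.114;  1/sqrt(d2) = 95.7826
k = (sigma1 - sigma2) / (1/sqrt(d1) - 1/sqrt(d2)) = (222.4 - 176.9) / (158.114 - 95.7826) = 0.729971 MPa*m^0.5
sigma0 = sigma1 - k/sqrt(d1) = 222.4 - 0.729971*158.114 = 106.981 MPa
sigma_y(d3) = 106.981 + 0.729971 / sqrt(9.2e-05) = 183.1 MPa


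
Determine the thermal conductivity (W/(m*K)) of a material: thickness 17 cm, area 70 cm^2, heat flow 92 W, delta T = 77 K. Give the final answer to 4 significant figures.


k = Q*L / (A*dT)
L = 0.17 m, A = 7e-03 m^2
k = 92 * 0.17 / (7e-03 * 77)
k = 29.02 W/(m*K)


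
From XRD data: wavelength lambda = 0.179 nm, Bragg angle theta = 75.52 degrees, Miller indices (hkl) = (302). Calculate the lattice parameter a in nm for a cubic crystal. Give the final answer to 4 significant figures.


d = lambda / (2*sin(theta))
d = 0.179 / (2*sin(75.52 deg))
d = 0.0924362 nm
a = d * sqrt(h^2+k^2+l^2) = 0.0924362 * sqrt(13)
a = 0.3333 nm


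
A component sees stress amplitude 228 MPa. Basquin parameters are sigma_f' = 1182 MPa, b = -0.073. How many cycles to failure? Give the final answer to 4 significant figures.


sigma_a = sigma_f' * (2*Nf)^b
2*Nf = (sigma_a / sigma_f')^(1/b)
2*Nf = (228 / 1182)^(1/-0.073)
2*Nf = 6.16841e+09
Nf = 3.084e+09 cycles


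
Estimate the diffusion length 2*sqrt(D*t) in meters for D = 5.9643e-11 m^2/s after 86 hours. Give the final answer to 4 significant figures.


t = 86 hr = 309600 s
Diffusion length = 2*sqrt(D*t)
= 2*sqrt(5.9643e-11 * 309600)
= 8.594e-03 m


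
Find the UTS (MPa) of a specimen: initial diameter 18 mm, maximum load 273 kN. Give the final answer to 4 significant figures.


A0 = pi*(d/2)^2 = pi*(18/2)^2 = 254.469 mm^2
UTS = F_max / A0 = 273*1000 / 254.469
UTS = 1073 MPa


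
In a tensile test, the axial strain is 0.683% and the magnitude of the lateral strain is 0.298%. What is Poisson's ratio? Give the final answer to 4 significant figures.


nu = -epsilon_lat / epsilon_axial
Lateral strain is contraction (negative), so using magnitudes:
nu = 0.298 / 0.683
nu = 0.4363


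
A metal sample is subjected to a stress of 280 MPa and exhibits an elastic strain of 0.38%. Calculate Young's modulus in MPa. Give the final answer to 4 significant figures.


E = sigma / epsilon
epsilon = 0.38% = 3.8e-03
E = 280 / 3.8e-03
E = 73680 MPa


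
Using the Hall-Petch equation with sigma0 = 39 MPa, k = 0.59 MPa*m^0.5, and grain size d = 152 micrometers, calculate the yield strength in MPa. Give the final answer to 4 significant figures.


sigma_y = sigma0 + k / sqrt(d)
d = 152 um = 1.52e-04 m
sigma_y = 39 + 0.59 / sqrt(1.52e-04)
sigma_y = 86.86 MPa


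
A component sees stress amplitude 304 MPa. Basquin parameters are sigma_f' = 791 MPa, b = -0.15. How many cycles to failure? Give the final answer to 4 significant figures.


sigma_a = sigma_f' * (2*Nf)^b
2*Nf = (sigma_a / sigma_f')^(1/b)
2*Nf = (304 / 791)^(1/-0.15)
2*Nf = 587.065
Nf = 293.5 cycles


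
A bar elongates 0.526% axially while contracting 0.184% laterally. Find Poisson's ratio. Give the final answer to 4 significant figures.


nu = -epsilon_lat / epsilon_axial
Lateral strain is contraction (negative), so using magnitudes:
nu = 0.184 / 0.526
nu = 0.3498


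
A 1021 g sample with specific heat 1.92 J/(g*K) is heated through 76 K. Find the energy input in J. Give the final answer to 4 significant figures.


Q = m * cp * dT
Q = 1021 * 1.92 * 76
Q = 149000 J


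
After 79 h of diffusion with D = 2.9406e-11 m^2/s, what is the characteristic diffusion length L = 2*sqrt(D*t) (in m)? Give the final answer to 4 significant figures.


t = 79 hr = 284400 s
Diffusion length = 2*sqrt(D*t)
= 2*sqrt(2.9406e-11 * 284400)
= 5.784e-03 m


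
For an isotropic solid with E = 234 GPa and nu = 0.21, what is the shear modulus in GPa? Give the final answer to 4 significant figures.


G = E / (2*(1+nu))
G = 234 / (2*(1+0.21))
G = 96.69 GPa


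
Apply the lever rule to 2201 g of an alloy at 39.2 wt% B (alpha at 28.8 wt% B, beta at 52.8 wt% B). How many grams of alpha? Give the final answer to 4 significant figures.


f_alpha = (C_beta - C0) / (C_beta - C_alpha)
f_alpha = (52.8 - 39.2) / (52.8 - 28.8) = 0.566667
m_alpha = f_alpha * m_total = 0.566667 * 2201 = 1247 g


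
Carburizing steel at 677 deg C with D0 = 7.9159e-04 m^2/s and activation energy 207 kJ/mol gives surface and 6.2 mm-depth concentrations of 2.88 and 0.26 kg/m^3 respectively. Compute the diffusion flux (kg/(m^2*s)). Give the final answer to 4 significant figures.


Step 1: D = D0 * exp(-Qd/(R*T))
T = 677 + 273.15 = 950.15 K
D = 7.9159e-04 * exp(-207e3 / (8.314 * 950.15)) = 3.29787e-15 m^2/s
Step 2: J = D * (C1 - C2) / dx
J = 3.29787e-15 * (2.88 - 0.26) / 6.2e-03
J = 1.394e-12 kg/(m^2*s)


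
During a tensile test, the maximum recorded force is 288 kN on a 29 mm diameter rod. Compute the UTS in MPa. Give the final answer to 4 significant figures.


A0 = pi*(d/2)^2 = pi*(29/2)^2 = 660.52 mm^2
UTS = F_max / A0 = 288*1000 / 660.52
UTS = 436 MPa


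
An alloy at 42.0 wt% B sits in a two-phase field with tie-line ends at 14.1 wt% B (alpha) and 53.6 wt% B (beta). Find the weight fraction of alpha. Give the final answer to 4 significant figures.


f_alpha = (C_beta - C0) / (C_beta - C_alpha)
f_alpha = (53.6 - 42.0) / (53.6 - 14.1)
f_alpha = 0.2937


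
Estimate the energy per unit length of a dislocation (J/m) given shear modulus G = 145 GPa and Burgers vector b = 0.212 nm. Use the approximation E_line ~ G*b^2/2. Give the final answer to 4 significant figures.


E = G*b^2/2
b = 0.212 nm = 2.12e-10 m
G = 145 GPa = 1.45e+11 Pa
E = 0.5 * 1.45e+11 * (2.12e-10)^2
E = 3.258e-09 J/m


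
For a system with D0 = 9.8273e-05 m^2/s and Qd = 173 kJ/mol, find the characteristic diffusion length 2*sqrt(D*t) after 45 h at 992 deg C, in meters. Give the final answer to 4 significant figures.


Step 1: D = D0 * exp(-Qd/(R*T))
T = 1265.15 K
D = 9.8273e-05 * exp(-173e3 / (8.314 * 1265.15)) = 7.07085e-12 m^2/s
Step 2: L = 2*sqrt(D*t)
t = 45 h = 162000 s
L = 2*sqrt(7.07085e-12 * 162000) = 2.141e-03 m


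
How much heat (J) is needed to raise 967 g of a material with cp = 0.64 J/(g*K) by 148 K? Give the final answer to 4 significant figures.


Q = m * cp * dT
Q = 967 * 0.64 * 148
Q = 91590 J


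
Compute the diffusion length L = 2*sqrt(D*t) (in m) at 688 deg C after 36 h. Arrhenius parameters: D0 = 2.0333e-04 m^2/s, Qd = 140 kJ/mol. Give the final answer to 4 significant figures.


Step 1: D = D0 * exp(-Qd/(R*T))
T = 961.15 K
D = 2.0333e-04 * exp(-140e3 / (8.314 * 961.15)) = 5.00598e-12 m^2/s
Step 2: L = 2*sqrt(D*t)
t = 36 h = 129600 s
L = 2*sqrt(5.00598e-12 * 129600) = 1.611e-03 m


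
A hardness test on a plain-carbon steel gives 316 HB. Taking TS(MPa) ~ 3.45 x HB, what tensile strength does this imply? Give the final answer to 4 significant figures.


TS (MPa) = 3.45 * HB
TS = 3.45 * 316
TS = 1090 MPa


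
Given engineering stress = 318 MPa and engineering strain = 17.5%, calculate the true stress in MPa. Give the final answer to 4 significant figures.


sigma_true = sigma_eng * (1 + epsilon_eng)
sigma_true = 318 * (1 + 0.175)
sigma_true = 373.7 MPa


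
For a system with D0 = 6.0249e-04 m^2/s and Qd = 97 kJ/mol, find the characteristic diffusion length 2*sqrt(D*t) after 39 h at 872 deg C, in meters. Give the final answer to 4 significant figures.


Step 1: D = D0 * exp(-Qd/(R*T))
T = 1145.15 K
D = 6.0249e-04 * exp(-97e3 / (8.314 * 1145.15)) = 2.26596e-08 m^2/s
Step 2: L = 2*sqrt(D*t)
t = 39 h = 140400 s
L = 2*sqrt(2.26596e-08 * 140400) = 0.1128 m


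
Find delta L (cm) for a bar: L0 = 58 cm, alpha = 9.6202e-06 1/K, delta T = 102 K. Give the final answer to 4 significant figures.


dL = L0 * alpha * dT
dL = 58 * 9.6202e-06 * 102
dL = 0.05691 cm


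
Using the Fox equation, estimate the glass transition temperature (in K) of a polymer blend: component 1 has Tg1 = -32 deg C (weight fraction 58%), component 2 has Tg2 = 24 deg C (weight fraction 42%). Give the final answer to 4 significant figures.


1/Tg = w1/Tg1 + w2/Tg2 (in Kelvin)
Tg1 = 241.15 K, Tg2 = 297.15 K
1/Tg = 0.58/241.15 + 0.42/297.15
Tg = 261.9 K


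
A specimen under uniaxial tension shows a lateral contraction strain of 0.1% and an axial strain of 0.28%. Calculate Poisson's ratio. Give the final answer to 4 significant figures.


nu = -epsilon_lat / epsilon_axial
Lateral strain is contraction (negative), so using magnitudes:
nu = 0.1 / 0.28
nu = 0.3571


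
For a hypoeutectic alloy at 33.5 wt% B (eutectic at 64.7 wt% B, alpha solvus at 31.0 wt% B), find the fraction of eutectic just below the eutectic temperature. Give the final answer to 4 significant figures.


f_primary = (C_e - C0) / (C_e - C_alpha_max)
f_primary = (64.7 - 33.5) / (64.7 - 31.0)
f_primary = 0.925816
f_eutectic = 1 - 0.925816 = 0.07418


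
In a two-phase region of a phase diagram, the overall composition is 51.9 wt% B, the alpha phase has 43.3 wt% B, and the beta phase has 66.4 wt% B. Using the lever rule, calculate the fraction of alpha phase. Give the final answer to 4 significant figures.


f_alpha = (C_beta - C0) / (C_beta - C_alpha)
f_alpha = (66.4 - 51.9) / (66.4 - 43.3)
f_alpha = 0.6277


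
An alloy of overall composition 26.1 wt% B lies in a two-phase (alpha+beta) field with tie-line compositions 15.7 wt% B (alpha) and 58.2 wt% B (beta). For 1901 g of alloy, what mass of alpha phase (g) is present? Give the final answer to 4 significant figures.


f_alpha = (C_beta - C0) / (C_beta - C_alpha)
f_alpha = (58.2 - 26.1) / (58.2 - 15.7) = 0.755294
m_alpha = f_alpha * m_total = 0.755294 * 1901 = 1436 g


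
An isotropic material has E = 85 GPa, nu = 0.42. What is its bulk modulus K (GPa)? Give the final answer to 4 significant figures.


K = E / (3*(1-2*nu))
K = 85 / (3*(1-2*0.42))
K = 177.1 GPa


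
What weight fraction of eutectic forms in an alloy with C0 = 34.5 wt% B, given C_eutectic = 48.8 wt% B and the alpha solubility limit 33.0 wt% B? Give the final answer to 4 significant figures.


f_primary = (C_e - C0) / (C_e - C_alpha_max)
f_primary = (48.8 - 34.5) / (48.8 - 33.0)
f_primary = 0.905063
f_eutectic = 1 - 0.905063 = 0.09494
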